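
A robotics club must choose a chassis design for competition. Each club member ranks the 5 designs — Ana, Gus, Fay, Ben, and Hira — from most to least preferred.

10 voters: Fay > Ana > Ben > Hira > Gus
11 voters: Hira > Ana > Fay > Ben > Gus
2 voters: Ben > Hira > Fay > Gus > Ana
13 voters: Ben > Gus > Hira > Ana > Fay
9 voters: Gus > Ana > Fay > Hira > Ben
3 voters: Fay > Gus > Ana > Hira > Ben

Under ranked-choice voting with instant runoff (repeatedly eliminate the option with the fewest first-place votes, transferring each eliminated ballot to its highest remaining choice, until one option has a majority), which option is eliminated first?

Ana

Round 1: Ben 15, Fay 13, Hira 11, Gus 9, Ana 0. Ana has the fewest and is eliminated.
Round 2: Ben 15, Fay 13, Hira 11, Gus 9. Gus has the fewest and is eliminated.
Round 3: Fay 22, Ben 15, Hira 11. Hira has the fewest and is eliminated.
Round 4: Fay 33, Ben 15. Fay has a majority.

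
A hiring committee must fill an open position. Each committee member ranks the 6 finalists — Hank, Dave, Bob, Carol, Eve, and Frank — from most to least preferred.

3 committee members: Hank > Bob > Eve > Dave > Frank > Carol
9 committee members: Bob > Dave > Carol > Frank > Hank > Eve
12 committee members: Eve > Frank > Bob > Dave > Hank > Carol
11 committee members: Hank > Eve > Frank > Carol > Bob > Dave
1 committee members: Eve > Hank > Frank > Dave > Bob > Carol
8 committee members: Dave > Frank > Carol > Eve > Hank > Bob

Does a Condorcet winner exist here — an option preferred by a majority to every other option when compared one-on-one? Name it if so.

There is no Condorcet winner

Head-to-head results (44 voters total):
Hank vs Dave: Dave wins 29–15.
Hank vs Bob: Hank wins 23–21.
Hank vs Carol: Hank wins 27–17.
Hank vs Eve: Hank wins 23–21.
Hank vs Frank: Frank wins 29–15.
Dave vs Bob: Bob wins 35–9.
Dave vs Carol: Dave wins 33–11.
Dave vs Eve: Eve wins 27–17.
Dave vs Frank: Frank wins 24–20.
Bob vs Carol: Bob wins 25–19.
Bob vs Eve: Eve wins 32–12.
Bob vs Frank: Frank wins 32–12.
Carol vs Eve: Eve wins 27–17.
Carol vs Frank: Frank wins 35–9.
Eve vs Frank: Eve wins 27–17.
No candidate beats all others: Hank beats Bob beats Dave beats Hank, a majority cycle.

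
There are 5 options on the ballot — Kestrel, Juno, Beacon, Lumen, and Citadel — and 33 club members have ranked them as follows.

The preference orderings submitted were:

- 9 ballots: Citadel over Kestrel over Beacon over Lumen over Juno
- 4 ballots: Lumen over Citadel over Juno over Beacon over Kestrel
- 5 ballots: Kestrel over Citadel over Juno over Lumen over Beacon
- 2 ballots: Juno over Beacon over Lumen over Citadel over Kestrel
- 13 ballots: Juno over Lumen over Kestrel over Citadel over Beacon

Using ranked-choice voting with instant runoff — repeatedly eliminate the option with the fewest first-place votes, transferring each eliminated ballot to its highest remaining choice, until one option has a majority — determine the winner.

Citadel

Round 1: Juno 15, Citadel 9, Kestrel 5, Lumen 4, Beacon 0. Beacon has the fewest and is eliminated.
Round 2: Juno 15, Citadel 9, Kestrel 5, Lumen 4. Lumen has the fewest and is eliminated.
Round 3: Juno 15, Citadel 13, Kestrel 5. Kestrel has the fewest and is eliminated.
Round 4: Citadel 18, Juno 15. Citadel has a majority.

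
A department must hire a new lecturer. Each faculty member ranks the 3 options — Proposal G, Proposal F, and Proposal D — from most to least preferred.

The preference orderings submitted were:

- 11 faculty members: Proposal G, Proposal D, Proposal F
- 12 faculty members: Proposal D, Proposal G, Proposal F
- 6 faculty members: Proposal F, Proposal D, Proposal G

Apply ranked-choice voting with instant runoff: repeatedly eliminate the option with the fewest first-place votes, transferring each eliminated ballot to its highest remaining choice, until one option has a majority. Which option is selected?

Proposal D

Round 1: Proposal D 12, Proposal G 11, Proposal F 6. Proposal F has the fewest and is eliminated.
Round 2: Proposal D 18, Proposal G 11. Proposal D has a majority.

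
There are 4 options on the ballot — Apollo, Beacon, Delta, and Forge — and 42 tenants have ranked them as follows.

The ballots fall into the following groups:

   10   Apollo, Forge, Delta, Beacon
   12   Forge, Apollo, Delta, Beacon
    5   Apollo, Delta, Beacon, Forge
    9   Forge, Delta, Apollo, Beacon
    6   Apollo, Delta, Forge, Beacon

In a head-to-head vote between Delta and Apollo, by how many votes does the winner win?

Ballots ranking Delta above Apollo: 9.
Ballots ranking Apollo above Delta: 10+12+5+6 = 33.
Apollo wins 33–9, a margin of 24.

24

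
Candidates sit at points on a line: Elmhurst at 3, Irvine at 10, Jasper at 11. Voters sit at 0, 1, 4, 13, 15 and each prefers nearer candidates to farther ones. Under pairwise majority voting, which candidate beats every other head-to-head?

With single-peaked preferences on a line, the Condorcet winner is the candidate closest to the median voter.
The median voter (position 4) is closest to Elmhurst at 3.
Check: Elmhurst vs Jasper — voters closer to Elmhurst: 3 of 5.

Elmhurst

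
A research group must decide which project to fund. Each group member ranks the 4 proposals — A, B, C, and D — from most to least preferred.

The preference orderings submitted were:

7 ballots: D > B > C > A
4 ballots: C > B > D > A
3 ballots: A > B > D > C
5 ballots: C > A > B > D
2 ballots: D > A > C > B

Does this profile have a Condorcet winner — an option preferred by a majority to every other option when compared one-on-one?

Head-to-head results (21 voters total):
A vs B: B wins 11–10.
A vs C: C wins 16–5.
A vs D: D wins 13–8.
B vs C: C wins 11–10.
B vs D: B wins 12–9.
C vs D: D wins 12–9.
No candidate beats all others: B beats D beats C beats B, a majority cycle.

No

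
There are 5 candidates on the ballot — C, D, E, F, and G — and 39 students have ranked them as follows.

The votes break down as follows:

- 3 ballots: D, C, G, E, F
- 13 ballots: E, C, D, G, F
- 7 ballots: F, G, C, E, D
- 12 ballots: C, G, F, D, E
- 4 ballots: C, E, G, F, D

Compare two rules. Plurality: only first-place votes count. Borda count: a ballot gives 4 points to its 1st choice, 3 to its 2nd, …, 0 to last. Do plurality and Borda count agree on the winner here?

Yes

Plurality first-place counts: C 16, D 3, E 13, F 7, G 0 → C.
Borda totals: C 126, D 50, E 74, F 56, G 84 → C.
The two rules agree on C.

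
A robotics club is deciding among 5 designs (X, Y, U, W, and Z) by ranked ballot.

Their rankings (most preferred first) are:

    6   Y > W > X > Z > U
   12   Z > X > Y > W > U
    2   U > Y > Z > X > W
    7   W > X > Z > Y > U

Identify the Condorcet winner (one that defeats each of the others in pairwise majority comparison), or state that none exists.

Z

Head-to-head results (27 voters total):
X vs Y: X wins 19–8.
X vs U: X wins 25–2.
X vs W: X wins 14–13.
X vs Z: Z wins 14–13.
Y vs U: Y wins 25–2.
Y vs W: Y wins 20–7.
Y vs Z: Z wins 19–8.
U vs W: W wins 25–2.
U vs Z: Z wins 25–2.
W vs Z: Z wins 14–13.
Z beats each rival — X (14–13), Y (19–8), U (25–2), W (14–13) — so Z is the Condorcet winner.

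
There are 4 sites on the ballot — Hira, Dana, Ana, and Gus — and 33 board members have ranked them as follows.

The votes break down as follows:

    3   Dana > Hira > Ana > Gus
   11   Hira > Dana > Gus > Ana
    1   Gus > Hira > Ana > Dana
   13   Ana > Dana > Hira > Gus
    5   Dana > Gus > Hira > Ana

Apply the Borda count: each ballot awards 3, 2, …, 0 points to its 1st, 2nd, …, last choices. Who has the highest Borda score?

Borda scores:
  Hira: 3·2 + 11·3 + 2 + 13·1 + 5·1 = 59
  Dana: 3·3 + 11·2 + 0 + 13·2 + 5·3 = 72
  Ana: 3·1 + 11·0 + 1 + 13·3 + 5·0 = 43
  Gus: 3·0 + 11·1 + 3 + 13·0 + 5·2 = 24
Dana has the highest total.

Dana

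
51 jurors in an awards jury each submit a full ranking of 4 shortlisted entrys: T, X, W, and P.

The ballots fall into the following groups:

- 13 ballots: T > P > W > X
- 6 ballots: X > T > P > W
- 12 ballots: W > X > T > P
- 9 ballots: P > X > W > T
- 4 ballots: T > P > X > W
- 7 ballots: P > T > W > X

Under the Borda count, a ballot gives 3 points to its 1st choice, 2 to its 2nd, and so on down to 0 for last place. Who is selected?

Borda scores:
  T: 13·3 + 6·2 + 12·1 + 9·0 + 4·3 + 7·2 = 89
  X: 13·0 + 6·3 + 12·2 + 9·2 + 4·1 + 7·0 = 64
  W: 13·1 + 6·0 + 12·3 + 9·1 + 4·0 + 7·1 = 65
  P: 13·2 + 6·1 + 12·0 + 9·3 + 4·2 + 7·3 = 88
T has the highest total.

T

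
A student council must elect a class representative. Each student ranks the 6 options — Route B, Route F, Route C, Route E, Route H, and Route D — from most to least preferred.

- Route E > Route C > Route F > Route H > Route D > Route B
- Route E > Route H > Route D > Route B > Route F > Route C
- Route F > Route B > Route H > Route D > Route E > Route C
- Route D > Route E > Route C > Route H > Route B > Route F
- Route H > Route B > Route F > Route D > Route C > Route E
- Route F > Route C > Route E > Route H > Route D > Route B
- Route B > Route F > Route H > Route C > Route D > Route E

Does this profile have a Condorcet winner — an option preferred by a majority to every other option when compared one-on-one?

No

Head-to-head results (7 voters total):
Route B vs Route F: Route B wins 4–3.
Route B vs Route C: Route B wins 4–3.
Route B vs Route E: Route E wins 4–3.
Route B vs Route H: Route H wins 5–2.
Route B vs Route D: Route D wins 4–3.
Route F vs Route C: Route F wins 5–2.
Route F vs Route E: Route F wins 4–3.
Route F vs Route H: Route F wins 4–3.
Route F vs Route D: Route F wins 5–2.
Route C vs Route E: Route E wins 4–3.
Route C vs Route H: Route H wins 4–3.
Route C vs Route D: Route D wins 4–3.
Route E vs Route H: Route E wins 4–3.
Route E vs Route D: Route D wins 4–3.
Route H vs Route D: Route H wins 6–1.
No candidate beats all others: Route B beats Route F beats Route E beats Route B, a majority cycle.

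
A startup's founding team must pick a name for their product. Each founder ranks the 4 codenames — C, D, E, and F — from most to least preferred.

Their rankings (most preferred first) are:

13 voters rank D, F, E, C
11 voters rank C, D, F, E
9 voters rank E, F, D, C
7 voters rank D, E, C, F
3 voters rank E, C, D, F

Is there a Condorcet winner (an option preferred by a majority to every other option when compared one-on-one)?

Yes

Head-to-head results (43 voters total):
C vs D: D wins 29–14.
C vs E: E wins 32–11.
C vs F: F wins 22–21.
D vs E: D wins 31–12.
D vs F: D wins 34–9.
E vs F: F wins 24–19.
D beats each rival — C (29–14), E (31–12), F (34–9) — so D is the Condorcet winner.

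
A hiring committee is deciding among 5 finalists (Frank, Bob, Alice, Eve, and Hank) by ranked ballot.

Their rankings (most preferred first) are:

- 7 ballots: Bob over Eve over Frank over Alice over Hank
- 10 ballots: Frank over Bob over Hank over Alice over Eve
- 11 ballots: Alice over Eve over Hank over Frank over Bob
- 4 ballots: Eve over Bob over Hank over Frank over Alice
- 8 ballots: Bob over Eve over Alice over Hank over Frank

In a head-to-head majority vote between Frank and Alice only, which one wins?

Frank

Ballots ranking Frank above Alice: 7+10+4 = 21.
Ballots ranking Alice above Frank: 11+8 = 19.
Frank wins the head-to-head, 21–19.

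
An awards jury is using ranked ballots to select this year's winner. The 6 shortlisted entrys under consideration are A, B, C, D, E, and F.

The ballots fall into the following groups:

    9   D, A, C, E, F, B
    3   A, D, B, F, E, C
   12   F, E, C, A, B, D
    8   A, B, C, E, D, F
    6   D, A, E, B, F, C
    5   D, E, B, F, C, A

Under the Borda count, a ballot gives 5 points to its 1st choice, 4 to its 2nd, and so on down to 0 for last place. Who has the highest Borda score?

Borda scores:
  A: 9·4 + 3·5 + 12·2 + 8·5 + 6·4 + 5·0 = 139
  B: 9·0 + 3·3 + 12·1 + 8·4 + 6·2 + 5·3 = 80
  C: 9·3 + 3·0 + 12·3 + 8·3 + 6·0 + 5·1 = 92
  D: 9·5 + 3·4 + 12·0 + 8·1 + 6·5 + 5·5 = 120
  E: 9·2 + 3·1 + 12·4 + 8·2 + 6·3 + 5·4 = 123
  F: 9·1 + 3·2 + 12·5 + 8·0 + 6·1 + 5·2 = 91
A has the highest total.

A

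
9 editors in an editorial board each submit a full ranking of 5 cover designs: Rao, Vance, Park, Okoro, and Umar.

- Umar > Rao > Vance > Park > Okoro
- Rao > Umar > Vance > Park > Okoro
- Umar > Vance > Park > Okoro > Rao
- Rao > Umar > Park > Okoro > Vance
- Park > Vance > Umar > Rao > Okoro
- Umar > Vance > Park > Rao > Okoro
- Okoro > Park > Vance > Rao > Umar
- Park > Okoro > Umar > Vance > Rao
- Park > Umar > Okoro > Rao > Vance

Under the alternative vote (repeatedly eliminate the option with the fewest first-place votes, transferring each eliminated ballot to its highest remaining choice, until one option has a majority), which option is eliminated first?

Vance

Round 1: Park 3, Umar 3, Rao 2, Okoro 1, Vance 0. Vance has the fewest and is eliminated.
Round 2: Park 3, Umar 3, Rao 2, Okoro 1. Okoro has the fewest and is eliminated.
Round 3: Park 4, Umar 3, Rao 2. Rao has the fewest and is eliminated.
Round 4: Umar 5, Park 4. Umar has a majority.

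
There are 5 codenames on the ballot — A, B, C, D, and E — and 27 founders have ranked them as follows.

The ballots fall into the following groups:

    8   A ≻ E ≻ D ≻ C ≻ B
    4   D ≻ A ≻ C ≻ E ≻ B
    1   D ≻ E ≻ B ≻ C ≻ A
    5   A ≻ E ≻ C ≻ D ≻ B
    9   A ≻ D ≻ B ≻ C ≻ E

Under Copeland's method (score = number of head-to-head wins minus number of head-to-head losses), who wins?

Pairwise results:
  A vs B: A wins 26–1.
  A vs C: A wins 26–1.
  A vs D: A wins 22–5.
  A vs E: A wins 26–1.
  B vs C: C wins 17–10.
  B vs D: D wins 27–0.
  B vs E: E wins 18–9.
  C vs D: D wins 22–5.
  C vs E: E wins 14–13.
  D vs E: D wins 14–13.
Copeland scores (wins − losses):
  A: 4 − 0 = 4
  B: 0 − 4 = -4
  C: 1 − 3 = -2
  D: 3 − 1 = 2
  E: 2 − 2 = 0
A has the best Copeland score.

A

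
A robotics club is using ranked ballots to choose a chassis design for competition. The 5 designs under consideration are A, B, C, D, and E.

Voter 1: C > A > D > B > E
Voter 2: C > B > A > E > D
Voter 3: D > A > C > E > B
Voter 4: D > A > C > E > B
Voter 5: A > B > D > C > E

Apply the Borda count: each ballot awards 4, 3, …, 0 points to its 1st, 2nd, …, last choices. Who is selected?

Borda scores:
  A: 3 + 2 + 3 + 3 + 4 = 15
  B: 1 + 3 + 0 + 0 + 3 = 7
  C: 4 + 4 + 2 + 2 + 1 = 13
  D: 2 + 0 + 4 + 4 + 2 = 12
  E: 0 + 1 + 1 + 1 + 0 = 3
A has the highest total.

A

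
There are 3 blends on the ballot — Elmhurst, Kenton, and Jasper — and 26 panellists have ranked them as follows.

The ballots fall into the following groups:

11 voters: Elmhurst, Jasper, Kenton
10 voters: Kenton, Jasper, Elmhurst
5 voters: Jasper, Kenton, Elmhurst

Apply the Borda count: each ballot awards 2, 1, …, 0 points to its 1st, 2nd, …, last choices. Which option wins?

Borda scores:
  Elmhurst: 11·2 + 10·0 + 5·0 = 22
  Kenton: 11·0 + 10·2 + 5·1 = 25
  Jasper: 11·1 + 10·1 + 5·2 = 31
Jasper has the highest total.

Jasper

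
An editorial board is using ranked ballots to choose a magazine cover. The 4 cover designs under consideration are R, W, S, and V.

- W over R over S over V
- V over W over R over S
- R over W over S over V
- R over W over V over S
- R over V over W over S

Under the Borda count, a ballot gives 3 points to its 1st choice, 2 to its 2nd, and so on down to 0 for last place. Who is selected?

R

Borda scores:
  R: 2 + 1 + 3 + 3 + 3 = 12
  W: 3 + 2 + 2 + 2 + 1 = 10
  S: 1 + 0 + 1 + 0 + 0 = 2
  V: 0 + 3 + 0 + 1 + 2 = 6
R has the highest total.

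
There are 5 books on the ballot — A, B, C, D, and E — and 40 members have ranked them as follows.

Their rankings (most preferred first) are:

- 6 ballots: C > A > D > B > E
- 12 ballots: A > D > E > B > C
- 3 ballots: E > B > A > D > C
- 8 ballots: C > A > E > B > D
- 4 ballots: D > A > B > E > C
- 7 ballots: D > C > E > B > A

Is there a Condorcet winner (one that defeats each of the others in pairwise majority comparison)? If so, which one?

Head-to-head results (40 voters total):
A vs B: A wins 30–10.
A vs C: C wins 21–19.
A vs D: A wins 29–11.
A vs E: A wins 30–10.
B vs C: C wins 21–19.
B vs D: D wins 29–11.
B vs E: E wins 30–10.
C vs D: D wins 26–14.
C vs E: C wins 21–19.
D vs E: D wins 29–11.
No candidate beats all others: A beats D beats C beats A, a majority cycle.

No Condorcet winner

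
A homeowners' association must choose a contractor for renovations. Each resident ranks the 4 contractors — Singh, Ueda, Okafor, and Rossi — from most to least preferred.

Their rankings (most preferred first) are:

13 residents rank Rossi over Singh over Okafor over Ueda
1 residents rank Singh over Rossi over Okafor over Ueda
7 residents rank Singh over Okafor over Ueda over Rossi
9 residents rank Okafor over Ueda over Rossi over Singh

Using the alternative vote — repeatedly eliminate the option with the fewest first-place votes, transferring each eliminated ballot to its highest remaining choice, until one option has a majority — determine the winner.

Round 1: Rossi 13, Okafor 9, Singh 8, Ueda 0. Ueda has the fewest and is eliminated.
Round 2: Rossi 13, Okafor 9, Singh 8. Singh has the fewest and is eliminated.
Round 3: Okafor 16, Rossi 14. Okafor has a majority.

Okafor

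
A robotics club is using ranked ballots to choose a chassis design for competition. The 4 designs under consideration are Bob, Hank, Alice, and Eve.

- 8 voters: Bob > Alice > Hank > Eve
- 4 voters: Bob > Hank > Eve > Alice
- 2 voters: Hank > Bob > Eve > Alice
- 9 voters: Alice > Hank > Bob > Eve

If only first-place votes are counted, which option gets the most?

Bob

First-place vote totals:
  Bob: 12
  Hank: 2
  Alice: 9
  Eve: 0
Bob has the most first-place votes.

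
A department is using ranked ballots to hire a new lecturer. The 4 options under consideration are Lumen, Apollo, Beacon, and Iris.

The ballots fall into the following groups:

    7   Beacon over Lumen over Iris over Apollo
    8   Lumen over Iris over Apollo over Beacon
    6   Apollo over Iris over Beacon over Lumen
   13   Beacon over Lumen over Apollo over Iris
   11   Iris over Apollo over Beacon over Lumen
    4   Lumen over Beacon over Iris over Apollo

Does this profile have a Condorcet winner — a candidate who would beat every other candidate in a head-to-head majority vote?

Head-to-head results (49 voters total):
Lumen vs Apollo: Lumen wins 32–17.
Lumen vs Beacon: Beacon wins 37–12.
Lumen vs Iris: Lumen wins 32–17.
Apollo vs Beacon: Apollo wins 25–24.
Apollo vs Iris: Iris wins 30–19.
Beacon vs Iris: Iris wins 25–24.
No candidate beats all others: Lumen beats Apollo beats Beacon beats Lumen, a majority cycle.

No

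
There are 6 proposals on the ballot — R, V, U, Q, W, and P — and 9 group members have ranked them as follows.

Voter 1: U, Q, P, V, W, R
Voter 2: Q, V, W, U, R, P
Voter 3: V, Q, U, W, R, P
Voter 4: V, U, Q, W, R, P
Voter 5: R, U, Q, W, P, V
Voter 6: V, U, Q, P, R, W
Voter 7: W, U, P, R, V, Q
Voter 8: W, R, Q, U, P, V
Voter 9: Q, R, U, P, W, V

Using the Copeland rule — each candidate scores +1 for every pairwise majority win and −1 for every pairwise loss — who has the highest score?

U

Pairwise results:
  R vs V: V wins 5–4.
  R vs U: U wins 6–3.
  R vs Q: Q wins 6–3.
  R vs W: W wins 6–3.
  R vs P: R wins 6–3.
  V vs U: U wins 5–4.
  V vs Q: Q wins 5–4.
  V vs W: V wins 5–4.
  V vs P: P wins 5–4.
  U vs Q: U wins 5–4.
  U vs W: U wins 6–3.
  U vs P: U wins 9–0.
  Q vs W: Q wins 7–2.
  Q vs P: Q wins 8–1.
  W vs P: W wins 6–3.
Copeland scores (wins − losses):
  R: 1 − 4 = -3
  V: 2 − 3 = -1
  U: 5 − 0 = 5
  Q: 4 − 1 = 3
  W: 2 − 3 = -1
  P: 1 − 4 = -3
U has the best Copeland score.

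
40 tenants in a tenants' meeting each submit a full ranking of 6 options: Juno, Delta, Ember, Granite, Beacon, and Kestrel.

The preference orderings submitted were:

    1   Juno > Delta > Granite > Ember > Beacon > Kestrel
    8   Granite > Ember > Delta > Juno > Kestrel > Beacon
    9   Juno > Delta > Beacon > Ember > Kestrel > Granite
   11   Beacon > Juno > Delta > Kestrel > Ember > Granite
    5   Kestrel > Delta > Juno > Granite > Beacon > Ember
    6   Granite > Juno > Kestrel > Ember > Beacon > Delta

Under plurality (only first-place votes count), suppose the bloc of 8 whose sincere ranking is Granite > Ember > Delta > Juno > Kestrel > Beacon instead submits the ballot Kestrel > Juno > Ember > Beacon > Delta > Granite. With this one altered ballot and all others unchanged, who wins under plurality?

Kestrel

First-place totals with the altered ballot: Juno 10, Delta 0, Ember 0, Granite 6, Beacon 11, Kestrel 13.
The switch changes the winner from Granite to Kestrel.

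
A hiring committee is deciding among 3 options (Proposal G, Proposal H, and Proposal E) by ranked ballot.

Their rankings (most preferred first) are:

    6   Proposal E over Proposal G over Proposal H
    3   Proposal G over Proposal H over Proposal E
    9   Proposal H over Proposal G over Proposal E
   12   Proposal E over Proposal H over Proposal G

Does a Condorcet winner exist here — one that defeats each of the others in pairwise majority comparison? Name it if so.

Head-to-head results (30 voters total):
Proposal G vs Proposal H: Proposal H wins 21–9.
Proposal G vs Proposal E: Proposal E wins 18–12.
Proposal H vs Proposal E: Proposal E wins 18–12.
Proposal E beats each rival — Proposal G (18–12), Proposal H (18–12) — so Proposal E is the Condorcet winner.

Proposal E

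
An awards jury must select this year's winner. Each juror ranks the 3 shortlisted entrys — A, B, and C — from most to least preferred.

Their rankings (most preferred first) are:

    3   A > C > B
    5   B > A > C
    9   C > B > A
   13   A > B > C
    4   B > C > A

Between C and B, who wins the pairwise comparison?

Ballots ranking C above B: 3+9 = 12.
Ballots ranking B above C: 5+13+4 = 22.
B wins the head-to-head, 22–12.

B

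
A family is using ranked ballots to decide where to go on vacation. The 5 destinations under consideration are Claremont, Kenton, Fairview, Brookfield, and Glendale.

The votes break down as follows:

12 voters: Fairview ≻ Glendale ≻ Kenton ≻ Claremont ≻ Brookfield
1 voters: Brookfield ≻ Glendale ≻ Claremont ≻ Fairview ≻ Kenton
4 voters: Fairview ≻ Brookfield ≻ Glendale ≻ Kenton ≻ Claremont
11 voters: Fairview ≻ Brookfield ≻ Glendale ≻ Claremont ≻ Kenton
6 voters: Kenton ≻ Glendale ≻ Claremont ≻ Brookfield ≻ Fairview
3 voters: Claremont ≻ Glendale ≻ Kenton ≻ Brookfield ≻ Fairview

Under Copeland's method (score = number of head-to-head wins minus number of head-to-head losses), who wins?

Pairwise results:
  Claremont vs Kenton: Kenton wins 22–15.
  Claremont vs Fairview: Fairview wins 27–10.
  Claremont vs Brookfield: Claremont wins 21–16.
  Claremont vs Glendale: Glendale wins 34–3.
  Kenton vs Fairview: Fairview wins 28–9.
  Kenton vs Brookfield: Kenton wins 21–16.
  Kenton vs Glendale: Glendale wins 31–6.
  Fairview vs Brookfield: Fairview wins 27–10.
  Fairview vs Glendale: Fairview wins 27–10.
  Brookfield vs Glendale: Glendale wins 21–16.
Copeland scores (wins − losses):
  Claremont: 1 − 3 = -2
  Kenton: 2 − 2 = 0
  Fairview: 4 − 0 = 4
  Brookfield: 0 − 4 = -4
  Glendale: 3 − 1 = 2
Fairview has the best Copeland score.

Fairview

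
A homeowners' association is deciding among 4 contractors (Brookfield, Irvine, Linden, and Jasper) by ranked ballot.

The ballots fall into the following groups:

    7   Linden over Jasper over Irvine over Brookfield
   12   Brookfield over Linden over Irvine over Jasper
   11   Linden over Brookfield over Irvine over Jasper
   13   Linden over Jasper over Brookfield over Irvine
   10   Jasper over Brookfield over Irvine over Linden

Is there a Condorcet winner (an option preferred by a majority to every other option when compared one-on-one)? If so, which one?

Linden

Head-to-head results (53 voters total):
Brookfield vs Irvine: Brookfield wins 46–7.
Brookfield vs Linden: Linden wins 31–22.
Brookfield vs Jasper: Jasper wins 30–23.
Irvine vs Linden: Linden wins 43–10.
Irvine vs Jasper: Jasper wins 30–23.
Linden vs Jasper: Linden wins 43–10.
Linden beats each rival — Brookfield (31–22), Irvine (43–10), Jasper (43–10) — so Linden is the Condorcet winner.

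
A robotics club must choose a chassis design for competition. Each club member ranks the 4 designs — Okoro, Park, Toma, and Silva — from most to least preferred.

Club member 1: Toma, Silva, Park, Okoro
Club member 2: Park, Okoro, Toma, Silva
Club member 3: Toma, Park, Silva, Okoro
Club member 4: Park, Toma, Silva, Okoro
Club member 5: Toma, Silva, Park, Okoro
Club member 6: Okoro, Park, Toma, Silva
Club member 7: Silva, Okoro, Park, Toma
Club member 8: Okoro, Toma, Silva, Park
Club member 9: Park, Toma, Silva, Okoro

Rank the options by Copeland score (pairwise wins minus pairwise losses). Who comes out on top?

Pairwise results:
  Okoro vs Park: Park wins 6–3.
  Okoro vs Toma: Toma wins 5–4.
  Okoro vs Silva: Silva wins 6–3.
  Park vs Toma: Park wins 5–4.
  Park vs Silva: Park wins 5–4.
  Toma vs Silva: Toma wins 8–1.
Copeland scores (wins − losses):
  Okoro: 0 − 3 = -3
  Park: 3 − 0 = 3
  Toma: 2 − 1 = 1
  Silva: 1 − 2 = -1
Park has the best Copeland score.

Park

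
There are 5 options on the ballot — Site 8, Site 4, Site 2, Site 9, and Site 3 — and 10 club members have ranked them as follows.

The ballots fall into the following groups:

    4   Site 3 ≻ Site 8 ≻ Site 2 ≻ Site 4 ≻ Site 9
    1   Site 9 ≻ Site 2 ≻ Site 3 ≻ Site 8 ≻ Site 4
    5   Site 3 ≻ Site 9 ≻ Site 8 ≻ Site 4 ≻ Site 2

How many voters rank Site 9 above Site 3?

1

Ballots ranking Site 9 above Site 3: 1.
Ballots ranking Site 3 above Site 9: 4+5 = 9.
So 1 of 10 voters prefer Site 9 to Site 3.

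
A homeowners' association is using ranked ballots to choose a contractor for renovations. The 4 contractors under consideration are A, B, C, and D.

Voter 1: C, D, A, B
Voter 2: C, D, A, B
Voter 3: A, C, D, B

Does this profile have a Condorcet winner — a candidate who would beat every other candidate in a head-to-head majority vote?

Yes

Head-to-head results (3 voters total):
A vs B: A wins 3–0.
A vs C: C wins 2–1.
A vs D: D wins 2–1.
B vs C: C wins 3–0.
B vs D: D wins 3–0.
C vs D: C wins 3–0.
C beats each rival — A (2–1), B (3–0), D (3–0) — so C is the Condorcet winner.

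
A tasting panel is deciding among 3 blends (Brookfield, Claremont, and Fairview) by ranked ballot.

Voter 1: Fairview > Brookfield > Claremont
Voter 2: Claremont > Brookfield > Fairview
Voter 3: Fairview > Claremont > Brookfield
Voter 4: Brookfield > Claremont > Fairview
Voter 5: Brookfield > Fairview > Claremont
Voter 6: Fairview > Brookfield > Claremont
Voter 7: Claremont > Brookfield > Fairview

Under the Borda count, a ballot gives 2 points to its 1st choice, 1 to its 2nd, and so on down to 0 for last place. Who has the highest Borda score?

Brookfield

Borda scores:
  Brookfield: 1 + 1 + 0 + 2 + 2 + 1 + 1 = 8
  Claremont: 0 + 2 + 1 + 1 + 0 + 0 + 2 = 6
  Fairview: 2 + 0 + 2 + 0 + 1 + 2 + 0 = 7
Brookfield has the highest total.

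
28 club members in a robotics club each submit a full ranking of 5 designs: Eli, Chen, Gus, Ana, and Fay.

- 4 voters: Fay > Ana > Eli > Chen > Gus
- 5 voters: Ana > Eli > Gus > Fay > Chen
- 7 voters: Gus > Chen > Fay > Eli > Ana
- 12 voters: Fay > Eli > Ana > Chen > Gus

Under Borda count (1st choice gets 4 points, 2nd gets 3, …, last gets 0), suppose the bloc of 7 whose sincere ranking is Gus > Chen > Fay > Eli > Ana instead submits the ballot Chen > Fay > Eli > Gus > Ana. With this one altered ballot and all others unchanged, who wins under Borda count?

Fay

Borda totals with the altered ballot: Eli 73, Chen 44, Gus 17, Ana 56, Fay 90.
The winner is unchanged: still Fay.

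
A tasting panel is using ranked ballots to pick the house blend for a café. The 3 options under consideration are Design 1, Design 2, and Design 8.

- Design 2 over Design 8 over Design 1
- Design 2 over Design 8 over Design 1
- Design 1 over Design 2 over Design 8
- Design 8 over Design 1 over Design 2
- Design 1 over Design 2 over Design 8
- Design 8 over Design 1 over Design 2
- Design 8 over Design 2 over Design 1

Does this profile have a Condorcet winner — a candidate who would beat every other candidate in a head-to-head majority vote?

No

Head-to-head results (7 voters total):
Design 1 vs Design 2: Design 1 wins 4–3.
Design 1 vs Design 8: Design 8 wins 5–2.
Design 2 vs Design 8: Design 2 wins 4–3.
No candidate beats all others: Design 1 beats Design 2 beats Design 8 beats Design 1, a majority cycle.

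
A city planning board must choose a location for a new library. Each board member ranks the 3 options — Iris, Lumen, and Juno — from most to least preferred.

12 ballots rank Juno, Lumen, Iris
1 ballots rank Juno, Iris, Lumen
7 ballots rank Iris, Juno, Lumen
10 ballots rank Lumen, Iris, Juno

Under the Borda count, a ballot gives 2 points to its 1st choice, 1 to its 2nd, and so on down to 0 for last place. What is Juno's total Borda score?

33

Borda scores:
  Iris: 12·0 + 1 + 7·2 + 10·1 = 25
  Lumen: 12·1 + 0 + 7·0 + 10·2 = 32
  Juno: 12·2 + 2 + 7·1 + 10·0 = 33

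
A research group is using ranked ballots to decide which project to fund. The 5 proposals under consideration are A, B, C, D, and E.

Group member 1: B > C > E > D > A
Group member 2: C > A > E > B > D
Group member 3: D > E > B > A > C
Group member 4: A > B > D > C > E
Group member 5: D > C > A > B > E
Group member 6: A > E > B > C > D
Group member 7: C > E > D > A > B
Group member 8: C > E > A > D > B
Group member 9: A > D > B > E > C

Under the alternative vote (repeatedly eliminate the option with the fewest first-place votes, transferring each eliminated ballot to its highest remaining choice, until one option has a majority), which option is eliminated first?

E

Round 1: A 3, C 3, D 2, B 1, E 0. E has the fewest and is eliminated.
Round 2: A 3, C 3, D 2, B 1. B has the fewest and is eliminated.
Round 3: C 4, A 3, D 2. D has the fewest and is eliminated.
Round 4: C 5, A 4. C has a majority.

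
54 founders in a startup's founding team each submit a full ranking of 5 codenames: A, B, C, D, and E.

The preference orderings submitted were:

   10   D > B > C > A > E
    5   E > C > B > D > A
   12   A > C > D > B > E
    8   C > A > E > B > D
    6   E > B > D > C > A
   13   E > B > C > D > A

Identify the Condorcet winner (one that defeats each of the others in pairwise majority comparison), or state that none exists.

None — there is no Condorcet winner

Head-to-head results (54 voters total):
A vs B: B wins 34–20.
A vs C: C wins 42–12.
A vs D: D wins 34–20.
A vs E: A wins 30–24.
B vs C: B wins 29–25.
B vs D: B wins 32–22.
B vs E: E wins 32–22.
C vs D: C wins 38–16.
C vs E: C wins 30–24.
D vs E: E wins 32–22.
No candidate beats all others: A beats E beats B beats A, a majority cycle.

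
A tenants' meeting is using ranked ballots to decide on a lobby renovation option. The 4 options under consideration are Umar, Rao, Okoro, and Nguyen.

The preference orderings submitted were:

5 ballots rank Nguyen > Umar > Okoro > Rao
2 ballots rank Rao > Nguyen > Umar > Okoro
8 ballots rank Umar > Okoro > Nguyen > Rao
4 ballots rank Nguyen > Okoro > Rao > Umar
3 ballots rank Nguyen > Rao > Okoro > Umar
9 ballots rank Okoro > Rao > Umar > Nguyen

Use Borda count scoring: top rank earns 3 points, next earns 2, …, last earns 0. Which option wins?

Okoro

Borda scores:
  Umar: 5·2 + 2·1 + 8·3 + 4·0 + 3·0 + 9·1 = 45
  Rao: 5·0 + 2·3 + 8·0 + 4·1 + 3·2 + 9·2 = 34
  Okoro: 5·1 + 2·0 + 8·2 + 4·2 + 3·1 + 9·3 = 59
  Nguyen: 5·3 + 2·2 + 8·1 + 4·3 + 3·3 + 9·0 = 48
Okoro has the highest total.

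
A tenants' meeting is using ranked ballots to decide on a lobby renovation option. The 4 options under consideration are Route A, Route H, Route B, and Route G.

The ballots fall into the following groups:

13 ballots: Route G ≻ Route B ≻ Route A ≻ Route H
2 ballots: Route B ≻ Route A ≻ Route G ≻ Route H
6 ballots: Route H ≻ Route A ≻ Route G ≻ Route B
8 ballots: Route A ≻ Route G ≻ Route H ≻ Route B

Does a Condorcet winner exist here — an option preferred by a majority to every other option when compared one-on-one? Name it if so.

No Condorcet winner

Head-to-head results (29 voters total):
Route A vs Route H: Route A wins 23–6.
Route A vs Route B: Route B wins 15–14.
Route A vs Route G: Route A wins 16–13.
Route H vs Route B: Route B wins 15–14.
Route H vs Route G: Route G wins 23–6.
Route B vs Route G: Route G wins 27–2.
No candidate beats all others: Route A beats Route G beats Route B beats Route A, a majority cycle.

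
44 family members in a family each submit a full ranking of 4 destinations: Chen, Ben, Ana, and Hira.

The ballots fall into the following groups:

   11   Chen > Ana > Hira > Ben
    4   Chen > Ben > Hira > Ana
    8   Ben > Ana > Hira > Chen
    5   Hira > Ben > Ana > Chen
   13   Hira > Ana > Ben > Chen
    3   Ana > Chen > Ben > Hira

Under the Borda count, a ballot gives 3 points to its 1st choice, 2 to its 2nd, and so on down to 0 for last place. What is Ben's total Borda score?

Borda scores:
  Chen: 11·3 + 4·3 + 8·0 + 5·0 + 13·0 + 3·2 = 51
  Ben: 11·0 + 4·2 + 8·3 + 5·2 + 13·1 + 3·1 = 58
  Ana: 11·2 + 4·0 + 8·2 + 5·1 + 13·2 + 3·3 = 78
  Hira: 11·1 + 4·1 + 8·1 + 5·3 + 13·3 + 3·0 = 77

58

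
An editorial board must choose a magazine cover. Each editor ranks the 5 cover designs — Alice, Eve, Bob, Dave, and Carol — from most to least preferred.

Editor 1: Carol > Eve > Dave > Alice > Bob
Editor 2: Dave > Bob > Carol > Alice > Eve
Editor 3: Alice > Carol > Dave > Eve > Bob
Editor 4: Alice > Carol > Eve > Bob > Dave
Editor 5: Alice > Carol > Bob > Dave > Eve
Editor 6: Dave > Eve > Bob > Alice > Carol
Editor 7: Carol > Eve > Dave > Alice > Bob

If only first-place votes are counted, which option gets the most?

First-place vote totals:
  Alice: 3
  Eve: 0
  Bob: 0
  Dave: 2
  Carol: 2
Alice has the most first-place votes.

Alice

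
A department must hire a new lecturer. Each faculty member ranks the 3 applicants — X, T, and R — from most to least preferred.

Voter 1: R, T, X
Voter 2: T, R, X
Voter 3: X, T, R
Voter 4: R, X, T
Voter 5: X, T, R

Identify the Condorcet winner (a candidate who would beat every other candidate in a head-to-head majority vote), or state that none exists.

Head-to-head results (5 voters total):
X vs T: X wins 3–2.
X vs R: R wins 3–2.
T vs R: T wins 3–2.
No candidate beats all others: X beats T beats R beats X, a majority cycle.

None — there is no Condorcet winner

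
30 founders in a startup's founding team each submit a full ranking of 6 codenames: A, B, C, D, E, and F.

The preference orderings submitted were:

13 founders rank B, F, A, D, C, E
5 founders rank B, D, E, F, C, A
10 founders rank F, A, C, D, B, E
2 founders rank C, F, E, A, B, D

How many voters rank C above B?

12

Ballots ranking C above B: 10+2 = 12.
Ballots ranking B above C: 13+5 = 18.
So 12 of 30 voters prefer C to B.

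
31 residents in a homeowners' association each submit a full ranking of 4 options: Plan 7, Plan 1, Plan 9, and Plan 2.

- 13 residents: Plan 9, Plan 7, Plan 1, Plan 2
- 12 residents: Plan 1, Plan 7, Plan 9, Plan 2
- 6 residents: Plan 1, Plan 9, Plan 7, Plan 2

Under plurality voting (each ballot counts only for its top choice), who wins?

Plan 1

First-place vote totals:
  Plan 7: 0
  Plan 1: 18
  Plan 9: 13
  Plan 2: 0
Plan 1 has the most first-place votes.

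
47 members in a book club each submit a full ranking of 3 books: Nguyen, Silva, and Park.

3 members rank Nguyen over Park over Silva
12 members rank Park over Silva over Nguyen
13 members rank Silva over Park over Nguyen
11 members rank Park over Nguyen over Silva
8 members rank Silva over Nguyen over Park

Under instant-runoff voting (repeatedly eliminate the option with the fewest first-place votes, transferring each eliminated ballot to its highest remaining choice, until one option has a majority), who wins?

Park

Round 1: Park 23, Silva 21, Nguyen 3. Nguyen has the fewest and is eliminated.
Round 2: Park 26, Silva 21. Park has a majority.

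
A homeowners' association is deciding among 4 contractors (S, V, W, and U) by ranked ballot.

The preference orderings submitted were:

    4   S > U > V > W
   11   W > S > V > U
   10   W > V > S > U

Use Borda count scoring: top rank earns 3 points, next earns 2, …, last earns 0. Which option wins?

Borda scores:
  S: 4·3 + 11·2 + 10·1 = 44
  V: 4·1 + 11·1 + 10·2 = 35
  W: 4·0 + 11·3 + 10·3 = 63
  U: 4·2 + 11·0 + 10·0 = 8
W has the highest total.

W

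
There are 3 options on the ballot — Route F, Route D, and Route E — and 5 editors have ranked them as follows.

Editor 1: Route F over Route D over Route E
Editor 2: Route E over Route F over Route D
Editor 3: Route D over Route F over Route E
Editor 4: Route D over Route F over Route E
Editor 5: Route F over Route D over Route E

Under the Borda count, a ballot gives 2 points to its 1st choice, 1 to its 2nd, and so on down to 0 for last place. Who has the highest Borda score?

Borda scores:
  Route F: 2 + 1 + 1 + 1 + 2 = 7
  Route D: 1 + 0 + 2 + 2 + 1 = 6
  Route E: 0 + 2 + 0 + 0 + 0 = 2
Route F has the highest total.

Route F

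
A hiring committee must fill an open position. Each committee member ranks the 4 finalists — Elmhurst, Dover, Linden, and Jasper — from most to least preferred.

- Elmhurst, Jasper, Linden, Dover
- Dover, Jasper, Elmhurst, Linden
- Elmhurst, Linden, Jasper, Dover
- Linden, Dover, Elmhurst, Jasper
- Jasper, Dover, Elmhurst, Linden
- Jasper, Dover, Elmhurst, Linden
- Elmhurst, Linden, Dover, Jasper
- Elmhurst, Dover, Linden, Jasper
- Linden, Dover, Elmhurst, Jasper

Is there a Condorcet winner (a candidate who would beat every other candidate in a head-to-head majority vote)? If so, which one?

There is no Condorcet winner

Head-to-head results (9 voters total):
Elmhurst vs Dover: Dover wins 5–4.
Elmhurst vs Linden: Elmhurst wins 7–2.
Elmhurst vs Jasper: Elmhurst wins 6–3.
Dover vs Linden: Linden wins 5–4.
Dover vs Jasper: Dover wins 5–4.
Linden vs Jasper: Linden wins 5–4.
No candidate beats all others: Elmhurst beats Linden beats Dover beats Elmhurst, a majority cycle.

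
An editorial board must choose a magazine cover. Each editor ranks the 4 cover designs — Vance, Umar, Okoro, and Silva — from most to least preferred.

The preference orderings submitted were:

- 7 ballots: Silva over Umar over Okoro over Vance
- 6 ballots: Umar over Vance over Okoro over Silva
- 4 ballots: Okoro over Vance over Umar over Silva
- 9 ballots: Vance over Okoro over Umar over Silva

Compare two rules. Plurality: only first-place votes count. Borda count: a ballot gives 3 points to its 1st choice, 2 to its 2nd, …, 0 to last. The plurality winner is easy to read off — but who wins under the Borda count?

Vance

Plurality first-place counts: Vance 9, Umar 6, Okoro 4, Silva 7 → Vance.
Borda totals: Vance 47, Umar 45, Okoro 43, Silva 21 → Vance.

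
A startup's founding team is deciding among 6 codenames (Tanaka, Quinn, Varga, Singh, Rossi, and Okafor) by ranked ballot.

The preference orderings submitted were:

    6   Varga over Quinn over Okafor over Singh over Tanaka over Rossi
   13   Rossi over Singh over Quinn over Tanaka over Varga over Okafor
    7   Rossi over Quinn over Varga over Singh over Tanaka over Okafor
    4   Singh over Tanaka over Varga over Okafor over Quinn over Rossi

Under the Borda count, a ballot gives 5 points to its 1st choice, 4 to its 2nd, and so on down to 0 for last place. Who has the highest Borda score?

Rossi

Borda scores:
  Tanaka: 6·1 + 13·2 + 7·1 + 4·4 = 55
  Quinn: 6·4 + 13·3 + 7·4 + 4·1 = 95
  Varga: 6·5 + 13·1 + 7·3 + 4·3 = 76
  Singh: 6·2 + 13·4 + 7·2 + 4·5 = 98
  Rossi: 6·0 + 13·5 + 7·5 + 4·0 = 100
  Okafor: 6·3 + 13·0 + 7·0 + 4·2 = 26
Rossi has the highest total.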